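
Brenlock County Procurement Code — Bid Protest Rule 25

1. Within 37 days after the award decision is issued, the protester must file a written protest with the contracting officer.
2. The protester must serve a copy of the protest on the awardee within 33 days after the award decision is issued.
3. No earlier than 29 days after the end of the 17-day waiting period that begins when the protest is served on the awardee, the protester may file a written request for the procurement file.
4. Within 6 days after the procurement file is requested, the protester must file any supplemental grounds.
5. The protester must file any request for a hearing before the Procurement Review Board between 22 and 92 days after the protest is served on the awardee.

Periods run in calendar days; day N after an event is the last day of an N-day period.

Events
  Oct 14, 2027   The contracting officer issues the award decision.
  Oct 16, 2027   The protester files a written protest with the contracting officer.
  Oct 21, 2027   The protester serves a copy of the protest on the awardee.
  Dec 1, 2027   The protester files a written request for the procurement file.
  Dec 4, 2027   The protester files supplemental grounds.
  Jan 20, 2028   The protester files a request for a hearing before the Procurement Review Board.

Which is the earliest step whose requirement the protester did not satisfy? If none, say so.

(1) due by Oct 14, 2027 + 37 days = Nov 20, 2027; completed Oct 16, 2027, before the deadline.
(2) due by Oct 14, 2027 + 33 days = Nov 16, 2027; done Oct 21, 2027 — timely.
(3) permitted from Nov 7, 2027 + 29 days = Dec 6, 2027 onward; acted on Dec 1, 2027, 5 days prematurely.
No need to go further; step 3 was not satisfied.

Step 3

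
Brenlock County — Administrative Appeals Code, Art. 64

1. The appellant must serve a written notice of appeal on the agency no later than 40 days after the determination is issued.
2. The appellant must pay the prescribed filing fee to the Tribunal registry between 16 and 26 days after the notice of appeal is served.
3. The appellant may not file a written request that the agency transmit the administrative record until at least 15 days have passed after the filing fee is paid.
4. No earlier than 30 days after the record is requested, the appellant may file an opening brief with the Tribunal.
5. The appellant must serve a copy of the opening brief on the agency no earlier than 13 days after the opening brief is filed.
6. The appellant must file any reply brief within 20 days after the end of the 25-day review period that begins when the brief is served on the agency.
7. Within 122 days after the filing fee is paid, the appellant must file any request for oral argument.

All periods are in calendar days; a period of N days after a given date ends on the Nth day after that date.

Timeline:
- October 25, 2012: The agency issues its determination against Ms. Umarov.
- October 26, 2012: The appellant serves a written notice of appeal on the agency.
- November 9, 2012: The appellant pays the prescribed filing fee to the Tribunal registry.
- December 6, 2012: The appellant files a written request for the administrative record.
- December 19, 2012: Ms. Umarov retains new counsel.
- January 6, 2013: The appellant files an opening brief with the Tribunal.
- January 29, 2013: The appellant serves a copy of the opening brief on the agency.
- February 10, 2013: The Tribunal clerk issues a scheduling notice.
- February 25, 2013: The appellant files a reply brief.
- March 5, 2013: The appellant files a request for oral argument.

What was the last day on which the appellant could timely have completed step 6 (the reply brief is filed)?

March 15, 2013

The brief is served on the agency on January 29, 2013; the 25-day review period therefore ends February 23, 2013, and step 6 runs from that date. 20 days after February 23, 2013 is March 15, 2013.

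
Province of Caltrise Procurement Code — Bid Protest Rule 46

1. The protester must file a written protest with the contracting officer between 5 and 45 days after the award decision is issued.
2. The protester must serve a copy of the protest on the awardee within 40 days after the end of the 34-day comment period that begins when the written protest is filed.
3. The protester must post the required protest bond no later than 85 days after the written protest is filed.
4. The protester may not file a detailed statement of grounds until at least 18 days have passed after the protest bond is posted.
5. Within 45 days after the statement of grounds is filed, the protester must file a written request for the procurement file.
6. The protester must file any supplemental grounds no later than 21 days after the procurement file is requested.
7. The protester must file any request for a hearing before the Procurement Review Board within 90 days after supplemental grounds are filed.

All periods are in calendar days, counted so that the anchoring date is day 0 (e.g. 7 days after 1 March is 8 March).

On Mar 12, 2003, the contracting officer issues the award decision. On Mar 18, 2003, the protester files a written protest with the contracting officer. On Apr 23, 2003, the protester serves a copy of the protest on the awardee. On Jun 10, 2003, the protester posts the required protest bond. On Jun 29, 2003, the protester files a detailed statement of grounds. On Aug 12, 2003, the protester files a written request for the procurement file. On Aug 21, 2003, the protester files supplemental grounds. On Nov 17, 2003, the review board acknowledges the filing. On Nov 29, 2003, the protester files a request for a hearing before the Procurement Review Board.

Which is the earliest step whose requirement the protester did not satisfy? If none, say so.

Step 1 — 5 and 45 days from Mar 12, 2003 (when the award decision is issued) are Mar 17, 2003 and Apr 26, 2003 respectively; done Mar 18, 2003 — within the window.
Step 2 — counting 40 days from Apr 21, 2003 (end of the 34-day comment period, which began when the written protest is filed on Mar 18, 2003) gives a deadline of May 31, 2003; done Apr 23, 2003 — timely.
Step 3 — counting 85 days from Mar 18, 2003 (when the written protest is filed) gives a deadline of Jun 11, 2003; completed Jun 10, 2003, before the deadline.
Step 4 — must wait 18 days from Jun 10, 2003 (when the protest bond is posted), so not before Jun 28, 2003; done Jun 29, 2003, after the minimum wait.
Step 5 — counting 45 days from Jun 29, 2003 (when the statement of grounds is filed) gives a deadline of Aug 13, 2003; completed Aug 12, 2003, before the deadline.
Step 6 — counting 21 days from Aug 12, 2003 (when the procurement file is requested) gives a deadline of Sep 2, 2003; done Aug 21, 2003 — timely.
Step 7 — counting 90 days from Aug 21, 2003 (when supplemental grounds are filed) gives a deadline of Nov 19, 2003; done Nov 29, 2003 — 10 days late.
No need to go further; step 7 was not satisfied.

Step 7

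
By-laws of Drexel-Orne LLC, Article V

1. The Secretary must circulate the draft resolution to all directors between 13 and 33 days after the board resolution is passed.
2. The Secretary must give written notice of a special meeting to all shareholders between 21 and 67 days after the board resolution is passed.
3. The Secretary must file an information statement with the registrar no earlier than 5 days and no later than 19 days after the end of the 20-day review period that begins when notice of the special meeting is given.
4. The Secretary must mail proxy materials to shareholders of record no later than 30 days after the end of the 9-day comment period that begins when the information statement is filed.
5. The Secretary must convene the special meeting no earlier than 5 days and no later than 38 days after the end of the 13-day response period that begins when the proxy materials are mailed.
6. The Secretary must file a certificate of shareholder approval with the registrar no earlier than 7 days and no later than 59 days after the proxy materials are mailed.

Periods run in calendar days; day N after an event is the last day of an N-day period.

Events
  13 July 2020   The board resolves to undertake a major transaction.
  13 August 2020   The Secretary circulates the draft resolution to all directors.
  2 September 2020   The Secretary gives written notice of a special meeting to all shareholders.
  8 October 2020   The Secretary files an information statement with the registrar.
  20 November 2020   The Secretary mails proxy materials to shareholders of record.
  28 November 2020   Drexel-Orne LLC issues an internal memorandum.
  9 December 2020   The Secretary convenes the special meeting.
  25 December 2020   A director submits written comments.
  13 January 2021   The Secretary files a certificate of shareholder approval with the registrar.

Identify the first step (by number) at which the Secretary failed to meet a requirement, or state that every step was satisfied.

Step 1: the window is 13–33 days after 13 July 2020 (when the board resolution is passed), so 26 July 2020 through 15 August 2020; done 13 August 2020 — within the window.
Step 2: the window is 21–67 days after 13 July 2020 (when the board resolution is passed), so 3 August 2020 through 18 September 2020; 2 September 2020 falls inside that range.
Step 3: the window is 5–19 days after 22 September 2020 (end of the 20-day review period, which began when notice of the special meeting is given on 2 September 2020), so 27 September 2020 through 11 October 2020; 8 October 2020 falls inside that range.
Step 4: 30 days after 17 October 2020 (end of the 9-day comment period, which began when the information statement is filed on 8 October 2020) is 16 November 2020; 20 November 2020 misses that deadline by 4 days.

Step 4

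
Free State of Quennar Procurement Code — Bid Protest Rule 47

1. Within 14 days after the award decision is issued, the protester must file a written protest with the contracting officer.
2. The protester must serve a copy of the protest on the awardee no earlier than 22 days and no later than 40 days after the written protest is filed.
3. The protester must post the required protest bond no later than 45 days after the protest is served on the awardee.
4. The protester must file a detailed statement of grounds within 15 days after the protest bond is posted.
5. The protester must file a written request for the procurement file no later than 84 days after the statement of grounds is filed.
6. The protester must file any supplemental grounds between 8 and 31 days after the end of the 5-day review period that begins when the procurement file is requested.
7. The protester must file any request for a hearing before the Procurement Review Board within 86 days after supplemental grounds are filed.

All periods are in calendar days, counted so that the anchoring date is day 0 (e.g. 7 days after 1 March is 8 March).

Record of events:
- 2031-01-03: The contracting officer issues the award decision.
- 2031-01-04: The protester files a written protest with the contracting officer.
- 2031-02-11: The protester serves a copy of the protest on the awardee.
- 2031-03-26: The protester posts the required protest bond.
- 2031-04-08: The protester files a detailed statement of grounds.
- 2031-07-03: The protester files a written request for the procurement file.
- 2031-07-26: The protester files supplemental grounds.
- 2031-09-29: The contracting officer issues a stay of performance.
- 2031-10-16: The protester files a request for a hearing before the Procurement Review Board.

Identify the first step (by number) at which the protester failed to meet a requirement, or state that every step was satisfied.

Step 1: 14 days after 2031-01-03 (when the award decision is issued) is 2031-01-17; done 2031-01-04 — timely.
Step 2: the window is 22–40 days after 2031-01-04 (when the written protest is filed), so 2031-01-26 through 2031-02-13; done 2031-02-11, which is between those dates.
Step 3: 45 days after 2031-02-11 (when the protest is served on the awardee) is 2031-03-28; done 2031-03-26 — timely.
Step 4: 15 days after 2031-03-26 (when the protest bond is posted) is 2031-04-10; done 2031-04-08 — timely.
Step 5: 84 days after 2031-04-08 (when the statement of grounds is filed) is 2031-07-01; 2031-07-03 misses that deadline by 2 days.
That is the first point of non-compliance.

Step 5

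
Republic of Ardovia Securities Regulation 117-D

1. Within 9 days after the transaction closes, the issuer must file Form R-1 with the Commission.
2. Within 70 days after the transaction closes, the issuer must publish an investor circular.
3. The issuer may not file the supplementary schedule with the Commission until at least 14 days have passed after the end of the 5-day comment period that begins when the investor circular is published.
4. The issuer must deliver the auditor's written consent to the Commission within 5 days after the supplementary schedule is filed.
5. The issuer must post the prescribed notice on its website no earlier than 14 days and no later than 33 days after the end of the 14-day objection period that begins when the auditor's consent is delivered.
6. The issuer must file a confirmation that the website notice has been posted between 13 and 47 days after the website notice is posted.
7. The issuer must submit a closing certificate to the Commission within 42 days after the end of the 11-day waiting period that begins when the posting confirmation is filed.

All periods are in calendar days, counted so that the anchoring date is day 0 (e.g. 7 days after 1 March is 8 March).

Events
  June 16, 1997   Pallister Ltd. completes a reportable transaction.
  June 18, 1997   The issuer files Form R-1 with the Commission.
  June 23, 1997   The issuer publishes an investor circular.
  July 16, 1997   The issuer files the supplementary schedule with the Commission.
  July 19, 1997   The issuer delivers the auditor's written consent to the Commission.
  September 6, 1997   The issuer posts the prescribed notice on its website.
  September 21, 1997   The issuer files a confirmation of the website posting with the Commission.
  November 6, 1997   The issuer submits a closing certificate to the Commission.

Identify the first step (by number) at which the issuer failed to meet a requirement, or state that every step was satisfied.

Step 5

(1) due by June 16, 1997 + 9 days = June 25, 1997; done June 18, 1997 — timely.
(2) due by June 16, 1997 + 70 days = August 25, 1997; June 23, 1997 is within that limit.
(3) permitted from June 28, 1997 + 14 days = July 12, 1997 onward; done July 16, 1997, after the minimum wait.
(4) due by July 16, 1997 + 5 days = July 21, 1997; July 19, 1997 is within that limit.
(5) the permitted window runs from August 2, 1997 + 14 = August 16, 1997 to August 2, 1997 + 33 = September 4, 1997; September 6, 1997 is 2 days past the end of the window.
That is the first point of non-compliance.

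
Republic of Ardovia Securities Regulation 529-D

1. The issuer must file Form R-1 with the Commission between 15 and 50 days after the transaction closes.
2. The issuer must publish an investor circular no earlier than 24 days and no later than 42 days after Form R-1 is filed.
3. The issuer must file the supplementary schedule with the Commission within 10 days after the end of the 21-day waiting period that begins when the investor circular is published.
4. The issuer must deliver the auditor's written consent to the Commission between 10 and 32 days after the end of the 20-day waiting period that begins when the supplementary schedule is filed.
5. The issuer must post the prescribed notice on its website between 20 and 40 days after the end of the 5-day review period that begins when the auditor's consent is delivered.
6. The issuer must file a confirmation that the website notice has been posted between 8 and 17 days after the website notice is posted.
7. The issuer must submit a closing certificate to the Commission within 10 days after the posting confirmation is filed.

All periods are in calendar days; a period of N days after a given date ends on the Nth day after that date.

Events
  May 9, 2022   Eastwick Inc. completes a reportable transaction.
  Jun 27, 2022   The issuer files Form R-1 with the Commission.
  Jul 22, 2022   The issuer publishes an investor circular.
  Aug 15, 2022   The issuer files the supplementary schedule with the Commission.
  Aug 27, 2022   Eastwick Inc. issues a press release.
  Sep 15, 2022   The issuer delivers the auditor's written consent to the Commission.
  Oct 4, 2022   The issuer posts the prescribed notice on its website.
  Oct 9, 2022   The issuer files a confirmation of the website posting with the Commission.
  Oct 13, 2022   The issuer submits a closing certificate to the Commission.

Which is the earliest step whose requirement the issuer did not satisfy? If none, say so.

Step 1 — 15 and 50 days from May 9, 2022 (when the transaction closes) are May 24, 2022 and Jun 28, 2022 respectively; Jun 27, 2022 falls inside that range.
Step 2 — 24 and 42 days from Jun 27, 2022 (when Form R-1 is filed) are Jul 21, 2022 and Aug 8, 2022 respectively; done Jul 22, 2022, which is between those dates.
Step 3 — counting 10 days from Aug 12, 2022 (end of the 21-day waiting period, which began when the investor circular is published on Jul 22, 2022) gives a deadline of Aug 22, 2022; completed Aug 15, 2022, before the deadline.
Step 4 — 10 and 32 days from Sep 4, 2022 (end of the 20-day waiting period, which began when the supplementary schedule is filed on Aug 15, 2022) are Sep 14, 2022 and Oct 6, 2022 respectively; Sep 15, 2022 falls inside that range.
Step 5 — 20 and 40 days from Sep 20, 2022 (end of the 5-day review period, which began when the auditor's consent is delivered on Sep 15, 2022) are Oct 10, 2022 and Oct 30, 2022 respectively; Oct 4, 2022 is 6 days too early.
The procedure was therefore not followed at step 5.

Step 5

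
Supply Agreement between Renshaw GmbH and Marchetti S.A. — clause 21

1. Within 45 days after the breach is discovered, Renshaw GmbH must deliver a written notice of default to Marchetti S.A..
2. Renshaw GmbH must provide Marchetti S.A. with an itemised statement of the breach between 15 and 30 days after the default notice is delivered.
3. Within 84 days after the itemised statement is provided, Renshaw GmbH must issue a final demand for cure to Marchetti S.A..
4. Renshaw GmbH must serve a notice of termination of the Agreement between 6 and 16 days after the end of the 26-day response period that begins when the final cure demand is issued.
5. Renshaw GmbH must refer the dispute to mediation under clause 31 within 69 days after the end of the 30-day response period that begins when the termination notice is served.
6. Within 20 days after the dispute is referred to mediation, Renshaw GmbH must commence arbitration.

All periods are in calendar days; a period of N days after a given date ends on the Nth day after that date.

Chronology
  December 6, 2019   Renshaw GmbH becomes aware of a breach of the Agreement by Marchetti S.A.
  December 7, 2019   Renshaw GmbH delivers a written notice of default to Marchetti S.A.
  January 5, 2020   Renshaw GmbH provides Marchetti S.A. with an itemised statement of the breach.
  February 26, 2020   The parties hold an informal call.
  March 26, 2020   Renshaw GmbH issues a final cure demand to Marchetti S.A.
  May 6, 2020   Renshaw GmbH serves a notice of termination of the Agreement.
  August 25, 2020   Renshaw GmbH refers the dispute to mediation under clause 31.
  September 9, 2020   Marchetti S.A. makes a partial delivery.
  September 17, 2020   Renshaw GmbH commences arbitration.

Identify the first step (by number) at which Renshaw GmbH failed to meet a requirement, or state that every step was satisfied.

Step 5

(1) due by December 6, 2019 + 45 days = January 20, 2020; done December 7, 2019 — timely.
(2) the permitted window runs from December 7, 2019 + 15 = December 22, 2019 to December 7, 2019 + 30 = January 6, 2020; done January 5, 2020 — within the window.
(3) due by January 5, 2020 + 84 days = March 29, 2020; March 26, 2020 is within that limit.
(4) the permitted window runs from April 21, 2020 + 6 = April 27, 2020 to April 21, 2020 + 16 = May 7, 2020; done May 6, 2020, which is between those dates.
(5) due by June 5, 2020 + 69 days = August 13, 2020; August 25, 2020 misses that deadline by 12 days.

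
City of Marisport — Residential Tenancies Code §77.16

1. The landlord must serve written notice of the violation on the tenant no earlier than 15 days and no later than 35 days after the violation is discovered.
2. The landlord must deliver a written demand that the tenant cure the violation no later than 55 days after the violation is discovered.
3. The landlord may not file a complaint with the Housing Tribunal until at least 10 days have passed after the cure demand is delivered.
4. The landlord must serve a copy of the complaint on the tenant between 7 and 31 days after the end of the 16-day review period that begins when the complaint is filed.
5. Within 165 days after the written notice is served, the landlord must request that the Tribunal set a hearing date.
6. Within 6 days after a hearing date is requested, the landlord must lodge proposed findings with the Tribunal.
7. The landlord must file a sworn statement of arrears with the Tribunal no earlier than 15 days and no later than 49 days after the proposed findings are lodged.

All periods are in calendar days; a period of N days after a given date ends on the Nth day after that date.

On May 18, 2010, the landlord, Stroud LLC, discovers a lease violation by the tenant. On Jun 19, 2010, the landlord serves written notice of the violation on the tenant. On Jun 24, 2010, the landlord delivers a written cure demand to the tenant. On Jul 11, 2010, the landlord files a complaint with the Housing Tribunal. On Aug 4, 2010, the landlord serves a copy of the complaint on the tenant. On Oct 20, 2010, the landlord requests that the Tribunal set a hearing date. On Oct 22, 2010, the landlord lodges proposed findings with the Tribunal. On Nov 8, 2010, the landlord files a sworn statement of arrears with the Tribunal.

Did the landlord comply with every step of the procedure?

Step 1 — 15 and 35 days from May 18, 2010 (when the violation is discovered) are Jun 2, 2010 and Jun 22, 2010 respectively; Jun 19, 2010 falls inside that range.
Step 2 — counting 55 days from May 18, 2010 (when the violation is discovered) gives a deadline of Jul 12, 2010; Jun 24, 2010 is within that limit.
Step 3 — must wait 10 days from Jun 24, 2010 (when the cure demand is delivered), so not before Jul 4, 2010; Jul 11, 2010 is on or after that date.
Step 4 — 7 and 31 days from Jul 27, 2010 (end of the 16-day review period, which began when the complaint is filed on Jul 11, 2010) are Aug 3, 2010 and Aug 27, 2010 respectively; done Aug 4, 2010 — within the window.
Step 5 — counting 165 days from Jun 19, 2010 (when the written notice is served) gives a deadline of Dec 1, 2010; done Oct 20, 2010 — timely.
Step 6 — counting 6 days from Oct 20, 2010 (when a hearing date is requested) gives a deadline of Oct 26, 2010; done Oct 22, 2010 — timely.
Step 7 — 15 and 49 days from Oct 22, 2010 (when the proposed findings are lodged) are Nov 6, 2010 and Dec 10, 2010 respectively; Nov 8, 2010 falls inside that range.

Yes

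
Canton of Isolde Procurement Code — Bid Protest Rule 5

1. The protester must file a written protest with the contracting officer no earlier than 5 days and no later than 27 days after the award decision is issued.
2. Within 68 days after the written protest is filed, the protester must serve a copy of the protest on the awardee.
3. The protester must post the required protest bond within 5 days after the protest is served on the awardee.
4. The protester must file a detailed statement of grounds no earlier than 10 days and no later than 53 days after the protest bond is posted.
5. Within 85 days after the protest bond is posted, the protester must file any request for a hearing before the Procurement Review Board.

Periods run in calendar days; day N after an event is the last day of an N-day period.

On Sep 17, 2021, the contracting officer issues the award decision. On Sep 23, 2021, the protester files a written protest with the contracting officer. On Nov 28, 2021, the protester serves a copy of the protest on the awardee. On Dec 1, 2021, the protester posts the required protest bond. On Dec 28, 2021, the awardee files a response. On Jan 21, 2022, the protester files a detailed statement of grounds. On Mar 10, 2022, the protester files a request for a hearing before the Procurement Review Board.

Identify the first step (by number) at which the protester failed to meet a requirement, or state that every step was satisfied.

Step 1: the window is 5–27 days after Sep 17, 2021 (when the award decision is issued), so Sep 22, 2021 through Oct 14, 2021; done Sep 23, 2021, which is between those dates.
Step 2: 68 days after Sep 23, 2021 (when the written protest is filed) is Nov 30, 2021; done Nov 28, 2021 — timely.
Step 3: 5 days after Nov 28, 2021 (when the protest is served on the awardee) is Dec 3, 2021; completed Dec 1, 2021, before the deadline.
Step 4: the window is 10–53 days after Dec 1, 2021 (when the protest bond is posted), so Dec 11, 2021 through Jan 23, 2022; done Jan 21, 2022, which is between those dates.
Step 5: 85 days after Dec 1, 2021 (when the protest bond is posted) is Feb 24, 2022; not done until Mar 10, 2022, 14 days after the deadline.

Step 5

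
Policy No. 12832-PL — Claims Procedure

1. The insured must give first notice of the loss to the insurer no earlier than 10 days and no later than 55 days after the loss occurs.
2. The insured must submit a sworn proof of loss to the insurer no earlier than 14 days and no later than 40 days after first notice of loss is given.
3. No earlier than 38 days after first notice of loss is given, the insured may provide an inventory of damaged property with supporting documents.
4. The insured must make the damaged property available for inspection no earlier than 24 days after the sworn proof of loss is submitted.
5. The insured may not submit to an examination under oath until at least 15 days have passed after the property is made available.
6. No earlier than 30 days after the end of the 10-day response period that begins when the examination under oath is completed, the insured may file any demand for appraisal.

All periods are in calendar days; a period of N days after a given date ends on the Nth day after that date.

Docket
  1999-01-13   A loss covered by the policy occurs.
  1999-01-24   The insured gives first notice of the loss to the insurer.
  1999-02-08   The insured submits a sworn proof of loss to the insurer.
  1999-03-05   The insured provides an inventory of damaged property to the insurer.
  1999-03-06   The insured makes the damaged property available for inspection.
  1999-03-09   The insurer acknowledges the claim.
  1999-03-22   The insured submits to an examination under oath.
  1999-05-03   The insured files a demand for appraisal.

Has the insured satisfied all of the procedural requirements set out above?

Yes

Step 1: the window is 10–55 days after 1999-01-13 (when the loss occurs), so 1999-01-23 through 1999-03-09; done 1999-01-24, which is between those dates.
Step 2: the window is 14–40 days after 1999-01-24 (when first notice of loss is given), so 1999-02-07 through 1999-03-05; done 1999-02-08 — within the window.
Step 3: the earliest permitted date is 38 days after 1999-01-24 (when first notice of loss is given), i.e. 1999-03-03; done 1999-03-05 — permitted.
Step 4: the earliest permitted date is 24 days after 1999-02-08 (when the sworn proof of loss is submitted), i.e. 1999-03-04; done 1999-03-06 — permitted.
Step 5: the earliest permitted date is 15 days after 1999-03-06 (when the property is made available), i.e. 1999-03-21; done 1999-03-22, after the minimum wait.
Step 6: the earliest permitted date is 30 days after 1999-04-01 (end of the 10-day response period, which began when the examination under oath is completed on 1999-03-22), i.e. 1999-05-01; 1999-05-03 is on or after that date.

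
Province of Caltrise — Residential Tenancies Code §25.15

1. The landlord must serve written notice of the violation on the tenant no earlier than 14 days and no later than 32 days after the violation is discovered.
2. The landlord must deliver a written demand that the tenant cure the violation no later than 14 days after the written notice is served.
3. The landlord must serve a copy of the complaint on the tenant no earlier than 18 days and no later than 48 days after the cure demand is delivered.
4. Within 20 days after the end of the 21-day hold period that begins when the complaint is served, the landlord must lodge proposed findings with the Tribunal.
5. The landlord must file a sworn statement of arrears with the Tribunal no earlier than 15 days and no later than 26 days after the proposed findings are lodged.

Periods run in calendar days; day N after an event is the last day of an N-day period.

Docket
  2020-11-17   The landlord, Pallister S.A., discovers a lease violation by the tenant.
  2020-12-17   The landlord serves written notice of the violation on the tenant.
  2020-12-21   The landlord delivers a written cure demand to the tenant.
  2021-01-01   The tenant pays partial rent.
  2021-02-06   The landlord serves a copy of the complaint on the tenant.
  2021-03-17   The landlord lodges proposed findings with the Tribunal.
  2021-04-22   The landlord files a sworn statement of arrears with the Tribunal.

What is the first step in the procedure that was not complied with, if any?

(1) the permitted window runs from 2020-11-17 + 14 = 2020-12-01 to 2020-11-17 + 32 = 2020-12-19; done 2020-12-17 — within the window.
(2) due by 2020-12-17 + 14 days = 2020-12-31; completed 2020-12-21, before the deadline.
(3) the permitted window runs from 2020-12-21 + 18 = 2021-01-08 to 2020-12-21 + 48 = 2021-02-07; 2021-02-06 falls inside that range.
(4) due by 2021-02-27 + 20 days = 2021-03-19; completed 2021-03-17, before the deadline.
(5) the permitted window runs from 2021-03-17 + 15 = 2021-04-01 to 2021-03-17 + 26 = 2021-04-12; done 2021-04-22 — 10 days after the window closed.

Step 5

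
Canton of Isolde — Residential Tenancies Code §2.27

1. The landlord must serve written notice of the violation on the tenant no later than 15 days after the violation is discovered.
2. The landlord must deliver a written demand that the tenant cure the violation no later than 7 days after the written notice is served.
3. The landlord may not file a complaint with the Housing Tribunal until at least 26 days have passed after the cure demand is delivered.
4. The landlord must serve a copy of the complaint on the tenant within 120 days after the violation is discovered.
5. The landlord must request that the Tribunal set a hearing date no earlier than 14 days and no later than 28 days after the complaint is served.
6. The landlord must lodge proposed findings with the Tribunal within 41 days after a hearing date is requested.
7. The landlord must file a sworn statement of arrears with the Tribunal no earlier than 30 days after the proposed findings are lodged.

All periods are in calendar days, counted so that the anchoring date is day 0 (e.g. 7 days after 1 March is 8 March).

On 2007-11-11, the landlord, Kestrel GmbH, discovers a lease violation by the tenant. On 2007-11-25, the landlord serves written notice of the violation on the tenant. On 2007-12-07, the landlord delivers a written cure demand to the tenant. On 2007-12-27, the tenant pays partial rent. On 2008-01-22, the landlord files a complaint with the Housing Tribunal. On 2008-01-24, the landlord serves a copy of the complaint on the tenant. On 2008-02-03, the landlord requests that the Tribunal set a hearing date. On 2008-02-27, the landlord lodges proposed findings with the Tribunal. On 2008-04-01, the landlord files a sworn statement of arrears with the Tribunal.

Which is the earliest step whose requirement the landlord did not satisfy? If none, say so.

Step 2

(1) due by 2007-11-11 + 15 days = 2007-11-26; completed 2007-11-25, before the deadline.
(2) due by 2007-11-25 + 7 days = 2007-12-02; done 2007-12-07 — 5 days late.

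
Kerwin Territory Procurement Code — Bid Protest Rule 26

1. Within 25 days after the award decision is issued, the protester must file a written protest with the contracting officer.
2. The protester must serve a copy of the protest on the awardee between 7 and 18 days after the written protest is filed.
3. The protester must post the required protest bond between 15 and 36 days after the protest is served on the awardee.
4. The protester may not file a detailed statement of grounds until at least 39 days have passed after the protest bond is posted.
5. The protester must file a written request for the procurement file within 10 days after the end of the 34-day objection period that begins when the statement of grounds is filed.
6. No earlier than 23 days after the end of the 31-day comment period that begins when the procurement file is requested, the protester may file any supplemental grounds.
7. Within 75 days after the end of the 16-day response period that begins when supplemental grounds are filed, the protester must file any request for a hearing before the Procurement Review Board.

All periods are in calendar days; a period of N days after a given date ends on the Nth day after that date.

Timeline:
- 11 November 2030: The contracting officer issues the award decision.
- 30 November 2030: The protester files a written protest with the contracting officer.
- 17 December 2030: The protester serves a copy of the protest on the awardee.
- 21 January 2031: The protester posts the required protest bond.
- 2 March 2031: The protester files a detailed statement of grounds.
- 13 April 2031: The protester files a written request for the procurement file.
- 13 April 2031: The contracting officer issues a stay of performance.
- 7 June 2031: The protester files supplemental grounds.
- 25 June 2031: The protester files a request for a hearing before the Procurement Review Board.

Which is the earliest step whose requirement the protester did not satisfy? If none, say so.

Step 1 — counting 25 days from 11 November 2030 (when the award decision is issued) gives a deadline of 6 December 2030; done 30 November 2030 — timely.
Step 2 — 7 and 18 days from 30 November 2030 (when the written protest is filed) are 7 December 2030 and 18 December 2030 respectively; done 17 December 2030 — within the window.
Step 3 — 15 and 36 days from 17 December 2030 (when the protest is served on the awardee) are 1 January 2031 and 22 January 2031 respectively; done 21 January 2031, which is between those dates.
Step 4 — must wait 39 days from 21 January 2031 (when the protest bond is posted), so not before 1 March 2031; 2 March 2031 is on or after that date.
Step 5 — counting 10 days from 5 April 2031 (end of the 34-day objection period, which began when the statement of grounds is filed on 2 March 2031) gives a deadline of 15 April 2031; done 13 April 2031 — timely.
Step 6 — must wait 23 days from 14 May 2031 (end of the 31-day comment period, which began when the procurement file is requested on 13 April 2031), so not before 6 June 2031; done 7 June 2031, after the minimum wait.
Step 7 — counting 75 days from 23 June 2031 (end of the 16-day response period, which began when supplemental grounds are filed on 7 June 2031) gives a deadline of 6 September 2031; 25 June 2031 is within that limit.

None — every step was satisfied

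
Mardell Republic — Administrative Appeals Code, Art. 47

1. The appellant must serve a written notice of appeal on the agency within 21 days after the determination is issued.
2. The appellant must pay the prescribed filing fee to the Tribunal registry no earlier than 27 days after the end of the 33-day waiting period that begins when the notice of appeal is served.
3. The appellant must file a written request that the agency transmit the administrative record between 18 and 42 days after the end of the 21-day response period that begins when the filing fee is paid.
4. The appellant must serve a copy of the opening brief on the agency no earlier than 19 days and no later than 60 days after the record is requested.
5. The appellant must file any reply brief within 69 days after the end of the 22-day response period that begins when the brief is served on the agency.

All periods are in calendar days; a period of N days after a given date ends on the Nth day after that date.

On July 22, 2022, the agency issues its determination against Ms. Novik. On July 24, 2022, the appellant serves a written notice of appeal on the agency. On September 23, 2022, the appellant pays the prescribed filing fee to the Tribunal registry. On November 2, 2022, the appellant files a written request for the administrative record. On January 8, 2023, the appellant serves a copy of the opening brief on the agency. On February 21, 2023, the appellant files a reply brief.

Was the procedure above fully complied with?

Step 1 — counting 21 days from July 22, 2022 (when the determination is issued) gives a deadline of August 12, 2022; done July 24, 2022 — timely.
Step 2 — must wait 27 days from August 26, 2022 (end of the 33-day waiting period, which began when the notice of appeal is served on July 24, 2022), so not before September 22, 2022; done September 23, 2022, after the minimum wait.
Step 3 — 18 and 42 days from October 14, 2022 (end of the 21-day response period, which began when the filing fee is paid on September 23, 2022) are November 1, 2022 and November 25, 2022 respectively; done November 2, 2022 — within the window.
Step 4 — 19 and 60 days from November 2, 2022 (when the record is requested) are November 21, 2022 and January 1, 2023 respectively; January 8, 2023 is 7 days past the end of the window.

No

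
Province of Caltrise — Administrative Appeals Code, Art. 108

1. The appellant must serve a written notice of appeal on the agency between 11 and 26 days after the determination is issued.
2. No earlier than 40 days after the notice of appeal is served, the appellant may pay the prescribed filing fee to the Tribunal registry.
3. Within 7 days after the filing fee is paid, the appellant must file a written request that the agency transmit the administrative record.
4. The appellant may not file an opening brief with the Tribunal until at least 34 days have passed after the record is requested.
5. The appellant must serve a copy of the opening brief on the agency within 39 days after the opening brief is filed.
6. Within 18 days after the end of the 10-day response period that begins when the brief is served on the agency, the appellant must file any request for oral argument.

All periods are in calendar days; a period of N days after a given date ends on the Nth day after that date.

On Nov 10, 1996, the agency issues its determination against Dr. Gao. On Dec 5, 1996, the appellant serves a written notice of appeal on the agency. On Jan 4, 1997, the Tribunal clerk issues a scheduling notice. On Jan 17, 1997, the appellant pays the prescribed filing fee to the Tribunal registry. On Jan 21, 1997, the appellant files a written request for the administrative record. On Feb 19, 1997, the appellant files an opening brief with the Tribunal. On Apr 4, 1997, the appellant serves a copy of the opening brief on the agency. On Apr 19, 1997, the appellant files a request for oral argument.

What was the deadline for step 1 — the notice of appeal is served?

Step 1 runs from Nov 10, 1996, when the determination is issued. The window is 11–26 days after Nov 10, 1996; it closes on Dec 6, 1996.

Dec 6, 1996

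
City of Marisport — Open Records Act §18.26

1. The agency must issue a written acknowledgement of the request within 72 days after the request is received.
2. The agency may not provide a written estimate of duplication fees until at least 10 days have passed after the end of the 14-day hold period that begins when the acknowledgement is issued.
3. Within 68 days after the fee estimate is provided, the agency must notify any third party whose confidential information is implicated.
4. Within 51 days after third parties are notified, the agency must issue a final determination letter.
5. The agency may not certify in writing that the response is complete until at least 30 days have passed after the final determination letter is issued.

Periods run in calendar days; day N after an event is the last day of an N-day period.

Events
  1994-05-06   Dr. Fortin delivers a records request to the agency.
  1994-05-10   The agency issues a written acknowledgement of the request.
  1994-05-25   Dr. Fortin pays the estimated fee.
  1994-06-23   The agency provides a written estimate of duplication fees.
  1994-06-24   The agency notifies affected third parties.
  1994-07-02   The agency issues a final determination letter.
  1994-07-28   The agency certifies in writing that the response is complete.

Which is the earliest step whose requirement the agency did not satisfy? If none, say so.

Step 1: 72 days after 1994-05-06 (when the request is received) is 1994-07-17; completed 1994-05-10, before the deadline.
Step 2: the earliest permitted date is 10 days after 1994-05-24 (end of the 14-day hold period, which began when the acknowledgement is issued on 1994-05-10), i.e. 1994-06-03; 1994-06-23 is on or after that date.
Step 3: 68 days after 1994-06-23 (when the fee estimate is provided) is 1994-08-30; 1994-06-24 is within that limit.
Step 4: 51 days after 1994-06-24 (when third parties are notified) is 1994-08-14; completed 1994-07-02, before the deadline.
Step 5: the earliest permitted date is 30 days after 1994-07-02 (when the final determination letter is issued), i.e. 1994-08-01; acted on 1994-07-28, 4 days prematurely.
The analysis stops there.

Step 5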